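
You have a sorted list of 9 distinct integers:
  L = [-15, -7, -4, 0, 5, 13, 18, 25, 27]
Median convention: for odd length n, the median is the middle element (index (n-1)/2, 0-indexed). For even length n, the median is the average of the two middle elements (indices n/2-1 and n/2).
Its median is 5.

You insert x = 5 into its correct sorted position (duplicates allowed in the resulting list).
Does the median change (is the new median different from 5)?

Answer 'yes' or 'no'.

Answer: no

Derivation:
Old median = 5
Insert x = 5
New median = 5
Changed? no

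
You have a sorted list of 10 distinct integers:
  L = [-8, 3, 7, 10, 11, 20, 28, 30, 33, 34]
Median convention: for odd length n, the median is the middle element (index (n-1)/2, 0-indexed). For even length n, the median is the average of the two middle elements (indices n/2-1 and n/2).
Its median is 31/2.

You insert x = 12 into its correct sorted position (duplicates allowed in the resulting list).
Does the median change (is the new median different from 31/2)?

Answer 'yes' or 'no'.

Old median = 31/2
Insert x = 12
New median = 12
Changed? yes

Answer: yes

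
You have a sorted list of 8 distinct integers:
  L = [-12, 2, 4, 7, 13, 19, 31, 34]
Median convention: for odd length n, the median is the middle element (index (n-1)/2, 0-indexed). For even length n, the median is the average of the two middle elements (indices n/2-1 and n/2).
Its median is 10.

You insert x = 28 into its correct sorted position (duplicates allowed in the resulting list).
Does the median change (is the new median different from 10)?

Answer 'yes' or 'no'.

Old median = 10
Insert x = 28
New median = 13
Changed? yes

Answer: yes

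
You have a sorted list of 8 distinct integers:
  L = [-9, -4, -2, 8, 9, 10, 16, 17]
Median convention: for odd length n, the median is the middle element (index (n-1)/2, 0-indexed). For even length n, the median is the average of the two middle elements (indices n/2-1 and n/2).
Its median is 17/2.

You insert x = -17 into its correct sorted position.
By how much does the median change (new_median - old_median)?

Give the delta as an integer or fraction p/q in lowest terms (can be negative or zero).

Answer: -1/2

Derivation:
Old median = 17/2
After inserting x = -17: new sorted = [-17, -9, -4, -2, 8, 9, 10, 16, 17]
New median = 8
Delta = 8 - 17/2 = -1/2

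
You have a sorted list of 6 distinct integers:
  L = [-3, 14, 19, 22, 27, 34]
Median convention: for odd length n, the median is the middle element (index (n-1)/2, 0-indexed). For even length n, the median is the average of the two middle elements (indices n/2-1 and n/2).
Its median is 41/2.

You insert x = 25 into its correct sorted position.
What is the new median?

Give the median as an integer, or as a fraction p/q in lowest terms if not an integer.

Answer: 22

Derivation:
Old list (sorted, length 6): [-3, 14, 19, 22, 27, 34]
Old median = 41/2
Insert x = 25
Old length even (6). Middle pair: indices 2,3 = 19,22.
New length odd (7). New median = single middle element.
x = 25: 4 elements are < x, 2 elements are > x.
New sorted list: [-3, 14, 19, 22, 25, 27, 34]
New median = 22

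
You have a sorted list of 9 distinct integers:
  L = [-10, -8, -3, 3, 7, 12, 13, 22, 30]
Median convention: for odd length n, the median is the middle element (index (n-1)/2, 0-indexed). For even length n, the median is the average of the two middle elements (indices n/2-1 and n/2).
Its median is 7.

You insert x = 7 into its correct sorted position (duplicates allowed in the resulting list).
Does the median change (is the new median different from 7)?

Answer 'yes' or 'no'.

Answer: no

Derivation:
Old median = 7
Insert x = 7
New median = 7
Changed? no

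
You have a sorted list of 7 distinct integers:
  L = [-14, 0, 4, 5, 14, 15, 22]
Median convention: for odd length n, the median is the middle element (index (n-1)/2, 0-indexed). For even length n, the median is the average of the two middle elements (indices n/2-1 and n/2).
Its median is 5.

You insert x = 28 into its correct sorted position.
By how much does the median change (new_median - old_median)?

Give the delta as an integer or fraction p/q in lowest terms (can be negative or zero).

Answer: 9/2

Derivation:
Old median = 5
After inserting x = 28: new sorted = [-14, 0, 4, 5, 14, 15, 22, 28]
New median = 19/2
Delta = 19/2 - 5 = 9/2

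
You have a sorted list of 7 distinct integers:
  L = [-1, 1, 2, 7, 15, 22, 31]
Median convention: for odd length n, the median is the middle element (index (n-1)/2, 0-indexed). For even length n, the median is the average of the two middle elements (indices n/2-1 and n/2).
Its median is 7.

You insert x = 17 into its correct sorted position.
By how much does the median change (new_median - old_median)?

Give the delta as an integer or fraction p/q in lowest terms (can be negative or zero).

Old median = 7
After inserting x = 17: new sorted = [-1, 1, 2, 7, 15, 17, 22, 31]
New median = 11
Delta = 11 - 7 = 4

Answer: 4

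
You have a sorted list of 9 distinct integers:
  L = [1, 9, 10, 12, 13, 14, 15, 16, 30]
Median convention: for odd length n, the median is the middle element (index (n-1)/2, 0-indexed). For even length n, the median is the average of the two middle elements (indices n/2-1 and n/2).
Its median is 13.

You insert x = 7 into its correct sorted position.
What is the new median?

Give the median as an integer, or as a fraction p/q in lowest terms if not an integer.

Answer: 25/2

Derivation:
Old list (sorted, length 9): [1, 9, 10, 12, 13, 14, 15, 16, 30]
Old median = 13
Insert x = 7
Old length odd (9). Middle was index 4 = 13.
New length even (10). New median = avg of two middle elements.
x = 7: 1 elements are < x, 8 elements are > x.
New sorted list: [1, 7, 9, 10, 12, 13, 14, 15, 16, 30]
New median = 25/2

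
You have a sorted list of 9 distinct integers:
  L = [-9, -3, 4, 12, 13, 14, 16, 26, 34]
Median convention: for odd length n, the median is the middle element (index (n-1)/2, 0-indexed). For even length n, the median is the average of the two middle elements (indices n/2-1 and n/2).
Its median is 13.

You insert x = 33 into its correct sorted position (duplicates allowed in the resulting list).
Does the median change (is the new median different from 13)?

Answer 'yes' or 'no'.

Answer: yes

Derivation:
Old median = 13
Insert x = 33
New median = 27/2
Changed? yes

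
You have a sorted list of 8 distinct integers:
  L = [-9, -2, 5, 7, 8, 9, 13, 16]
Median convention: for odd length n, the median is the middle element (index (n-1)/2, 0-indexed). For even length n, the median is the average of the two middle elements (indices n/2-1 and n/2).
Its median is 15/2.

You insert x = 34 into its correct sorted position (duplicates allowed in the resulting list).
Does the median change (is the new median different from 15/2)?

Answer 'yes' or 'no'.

Old median = 15/2
Insert x = 34
New median = 8
Changed? yes

Answer: yes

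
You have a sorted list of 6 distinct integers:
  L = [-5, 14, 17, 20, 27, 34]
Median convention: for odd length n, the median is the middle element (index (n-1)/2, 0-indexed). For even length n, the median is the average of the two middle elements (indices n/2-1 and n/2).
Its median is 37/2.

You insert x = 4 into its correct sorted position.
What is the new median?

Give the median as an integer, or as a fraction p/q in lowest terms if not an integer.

Answer: 17

Derivation:
Old list (sorted, length 6): [-5, 14, 17, 20, 27, 34]
Old median = 37/2
Insert x = 4
Old length even (6). Middle pair: indices 2,3 = 17,20.
New length odd (7). New median = single middle element.
x = 4: 1 elements are < x, 5 elements are > x.
New sorted list: [-5, 4, 14, 17, 20, 27, 34]
New median = 17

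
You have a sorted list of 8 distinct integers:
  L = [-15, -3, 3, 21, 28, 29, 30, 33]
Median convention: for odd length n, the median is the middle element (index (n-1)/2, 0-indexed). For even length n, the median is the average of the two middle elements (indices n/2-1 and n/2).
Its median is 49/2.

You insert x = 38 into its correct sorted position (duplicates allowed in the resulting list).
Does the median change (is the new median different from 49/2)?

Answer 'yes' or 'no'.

Old median = 49/2
Insert x = 38
New median = 28
Changed? yes

Answer: yes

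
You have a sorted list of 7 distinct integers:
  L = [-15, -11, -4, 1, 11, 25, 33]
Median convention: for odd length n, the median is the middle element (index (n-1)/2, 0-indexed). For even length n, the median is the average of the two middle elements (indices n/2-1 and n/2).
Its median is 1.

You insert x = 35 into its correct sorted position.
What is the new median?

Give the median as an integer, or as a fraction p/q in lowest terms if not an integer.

Old list (sorted, length 7): [-15, -11, -4, 1, 11, 25, 33]
Old median = 1
Insert x = 35
Old length odd (7). Middle was index 3 = 1.
New length even (8). New median = avg of two middle elements.
x = 35: 7 elements are < x, 0 elements are > x.
New sorted list: [-15, -11, -4, 1, 11, 25, 33, 35]
New median = 6

Answer: 6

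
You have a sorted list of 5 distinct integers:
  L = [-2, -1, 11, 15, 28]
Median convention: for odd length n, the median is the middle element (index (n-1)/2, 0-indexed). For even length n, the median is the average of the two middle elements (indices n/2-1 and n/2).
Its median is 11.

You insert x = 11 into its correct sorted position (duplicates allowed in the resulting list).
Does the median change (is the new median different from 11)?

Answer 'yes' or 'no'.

Old median = 11
Insert x = 11
New median = 11
Changed? no

Answer: no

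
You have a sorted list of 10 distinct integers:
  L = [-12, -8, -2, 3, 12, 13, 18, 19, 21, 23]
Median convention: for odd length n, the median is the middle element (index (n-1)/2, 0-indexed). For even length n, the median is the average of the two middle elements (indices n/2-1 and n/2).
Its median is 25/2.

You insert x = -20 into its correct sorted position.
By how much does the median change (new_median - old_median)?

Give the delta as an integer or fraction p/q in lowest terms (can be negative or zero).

Answer: -1/2

Derivation:
Old median = 25/2
After inserting x = -20: new sorted = [-20, -12, -8, -2, 3, 12, 13, 18, 19, 21, 23]
New median = 12
Delta = 12 - 25/2 = -1/2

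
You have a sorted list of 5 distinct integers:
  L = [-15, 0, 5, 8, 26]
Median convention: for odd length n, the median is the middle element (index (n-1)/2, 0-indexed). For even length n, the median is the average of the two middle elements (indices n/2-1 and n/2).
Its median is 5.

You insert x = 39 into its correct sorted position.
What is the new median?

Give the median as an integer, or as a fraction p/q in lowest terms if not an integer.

Old list (sorted, length 5): [-15, 0, 5, 8, 26]
Old median = 5
Insert x = 39
Old length odd (5). Middle was index 2 = 5.
New length even (6). New median = avg of two middle elements.
x = 39: 5 elements are < x, 0 elements are > x.
New sorted list: [-15, 0, 5, 8, 26, 39]
New median = 13/2

Answer: 13/2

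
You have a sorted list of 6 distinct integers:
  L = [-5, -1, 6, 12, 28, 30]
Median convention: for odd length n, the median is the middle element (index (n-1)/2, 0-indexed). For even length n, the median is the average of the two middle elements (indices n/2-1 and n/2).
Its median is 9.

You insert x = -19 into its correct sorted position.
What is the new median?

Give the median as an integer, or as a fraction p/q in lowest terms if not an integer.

Answer: 6

Derivation:
Old list (sorted, length 6): [-5, -1, 6, 12, 28, 30]
Old median = 9
Insert x = -19
Old length even (6). Middle pair: indices 2,3 = 6,12.
New length odd (7). New median = single middle element.
x = -19: 0 elements are < x, 6 elements are > x.
New sorted list: [-19, -5, -1, 6, 12, 28, 30]
New median = 6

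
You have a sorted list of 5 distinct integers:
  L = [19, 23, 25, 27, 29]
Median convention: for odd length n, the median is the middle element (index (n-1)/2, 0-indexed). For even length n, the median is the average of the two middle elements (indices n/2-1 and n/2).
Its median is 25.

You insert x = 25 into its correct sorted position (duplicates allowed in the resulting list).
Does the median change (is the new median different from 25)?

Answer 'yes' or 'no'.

Answer: no

Derivation:
Old median = 25
Insert x = 25
New median = 25
Changed? no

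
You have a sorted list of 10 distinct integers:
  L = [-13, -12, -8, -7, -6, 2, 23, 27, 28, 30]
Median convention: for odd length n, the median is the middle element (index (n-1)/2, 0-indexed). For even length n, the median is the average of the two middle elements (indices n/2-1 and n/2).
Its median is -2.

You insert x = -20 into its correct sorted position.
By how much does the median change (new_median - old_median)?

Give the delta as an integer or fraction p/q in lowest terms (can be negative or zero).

Answer: -4

Derivation:
Old median = -2
After inserting x = -20: new sorted = [-20, -13, -12, -8, -7, -6, 2, 23, 27, 28, 30]
New median = -6
Delta = -6 - -2 = -4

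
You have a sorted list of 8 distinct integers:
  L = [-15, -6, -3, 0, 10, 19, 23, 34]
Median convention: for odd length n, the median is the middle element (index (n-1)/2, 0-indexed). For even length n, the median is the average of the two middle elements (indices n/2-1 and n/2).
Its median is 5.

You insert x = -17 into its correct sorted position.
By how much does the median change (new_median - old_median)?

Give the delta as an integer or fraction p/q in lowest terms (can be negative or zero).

Answer: -5

Derivation:
Old median = 5
After inserting x = -17: new sorted = [-17, -15, -6, -3, 0, 10, 19, 23, 34]
New median = 0
Delta = 0 - 5 = -5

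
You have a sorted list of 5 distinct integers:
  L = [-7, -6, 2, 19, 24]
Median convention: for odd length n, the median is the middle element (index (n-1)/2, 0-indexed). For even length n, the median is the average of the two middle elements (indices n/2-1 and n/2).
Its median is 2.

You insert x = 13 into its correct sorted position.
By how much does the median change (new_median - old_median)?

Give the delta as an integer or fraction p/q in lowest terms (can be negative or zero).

Old median = 2
After inserting x = 13: new sorted = [-7, -6, 2, 13, 19, 24]
New median = 15/2
Delta = 15/2 - 2 = 11/2

Answer: 11/2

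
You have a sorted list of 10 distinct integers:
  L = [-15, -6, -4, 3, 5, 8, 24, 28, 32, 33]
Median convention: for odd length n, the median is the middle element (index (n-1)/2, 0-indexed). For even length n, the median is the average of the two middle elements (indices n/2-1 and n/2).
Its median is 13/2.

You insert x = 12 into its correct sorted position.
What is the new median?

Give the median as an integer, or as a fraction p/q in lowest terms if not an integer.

Old list (sorted, length 10): [-15, -6, -4, 3, 5, 8, 24, 28, 32, 33]
Old median = 13/2
Insert x = 12
Old length even (10). Middle pair: indices 4,5 = 5,8.
New length odd (11). New median = single middle element.
x = 12: 6 elements are < x, 4 elements are > x.
New sorted list: [-15, -6, -4, 3, 5, 8, 12, 24, 28, 32, 33]
New median = 8

Answer: 8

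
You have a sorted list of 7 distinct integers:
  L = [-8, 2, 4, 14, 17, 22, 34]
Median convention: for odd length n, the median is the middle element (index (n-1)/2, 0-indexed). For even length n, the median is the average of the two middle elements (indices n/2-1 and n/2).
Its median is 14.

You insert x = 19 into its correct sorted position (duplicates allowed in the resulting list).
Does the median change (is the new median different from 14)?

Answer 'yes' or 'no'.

Old median = 14
Insert x = 19
New median = 31/2
Changed? yes

Answer: yes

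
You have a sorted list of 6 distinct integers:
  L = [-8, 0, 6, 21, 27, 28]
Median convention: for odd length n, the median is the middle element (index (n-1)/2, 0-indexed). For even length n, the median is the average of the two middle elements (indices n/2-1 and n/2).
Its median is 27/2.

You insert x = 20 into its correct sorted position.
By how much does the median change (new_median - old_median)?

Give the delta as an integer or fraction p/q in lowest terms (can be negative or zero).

Answer: 13/2

Derivation:
Old median = 27/2
After inserting x = 20: new sorted = [-8, 0, 6, 20, 21, 27, 28]
New median = 20
Delta = 20 - 27/2 = 13/2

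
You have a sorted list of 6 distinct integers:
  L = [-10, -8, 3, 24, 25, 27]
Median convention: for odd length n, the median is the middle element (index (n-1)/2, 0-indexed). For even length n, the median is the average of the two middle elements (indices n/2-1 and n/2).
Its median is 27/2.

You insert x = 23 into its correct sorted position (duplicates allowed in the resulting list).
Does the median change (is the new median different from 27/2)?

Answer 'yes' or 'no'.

Old median = 27/2
Insert x = 23
New median = 23
Changed? yes

Answer: yes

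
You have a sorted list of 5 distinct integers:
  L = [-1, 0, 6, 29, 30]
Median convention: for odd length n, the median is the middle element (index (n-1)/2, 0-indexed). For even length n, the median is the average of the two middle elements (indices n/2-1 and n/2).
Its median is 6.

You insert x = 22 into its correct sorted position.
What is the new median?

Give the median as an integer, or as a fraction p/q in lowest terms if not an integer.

Old list (sorted, length 5): [-1, 0, 6, 29, 30]
Old median = 6
Insert x = 22
Old length odd (5). Middle was index 2 = 6.
New length even (6). New median = avg of two middle elements.
x = 22: 3 elements are < x, 2 elements are > x.
New sorted list: [-1, 0, 6, 22, 29, 30]
New median = 14

Answer: 14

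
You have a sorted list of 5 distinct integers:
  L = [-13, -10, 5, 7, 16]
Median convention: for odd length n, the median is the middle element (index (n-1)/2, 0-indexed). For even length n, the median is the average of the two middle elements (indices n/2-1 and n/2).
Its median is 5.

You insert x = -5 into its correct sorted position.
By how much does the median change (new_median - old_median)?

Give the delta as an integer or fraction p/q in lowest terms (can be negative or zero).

Old median = 5
After inserting x = -5: new sorted = [-13, -10, -5, 5, 7, 16]
New median = 0
Delta = 0 - 5 = -5

Answer: -5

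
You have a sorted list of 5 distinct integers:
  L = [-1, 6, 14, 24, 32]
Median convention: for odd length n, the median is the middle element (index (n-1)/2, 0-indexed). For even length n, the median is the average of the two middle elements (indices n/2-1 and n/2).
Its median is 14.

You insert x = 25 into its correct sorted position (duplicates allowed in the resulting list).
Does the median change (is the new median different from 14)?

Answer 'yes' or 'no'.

Old median = 14
Insert x = 25
New median = 19
Changed? yes

Answer: yes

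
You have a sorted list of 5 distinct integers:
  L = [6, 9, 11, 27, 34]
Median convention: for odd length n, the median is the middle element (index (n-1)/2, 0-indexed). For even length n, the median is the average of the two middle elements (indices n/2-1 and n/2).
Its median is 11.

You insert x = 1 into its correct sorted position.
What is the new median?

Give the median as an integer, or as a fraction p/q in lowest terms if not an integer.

Answer: 10

Derivation:
Old list (sorted, length 5): [6, 9, 11, 27, 34]
Old median = 11
Insert x = 1
Old length odd (5). Middle was index 2 = 11.
New length even (6). New median = avg of two middle elements.
x = 1: 0 elements are < x, 5 elements are > x.
New sorted list: [1, 6, 9, 11, 27, 34]
New median = 10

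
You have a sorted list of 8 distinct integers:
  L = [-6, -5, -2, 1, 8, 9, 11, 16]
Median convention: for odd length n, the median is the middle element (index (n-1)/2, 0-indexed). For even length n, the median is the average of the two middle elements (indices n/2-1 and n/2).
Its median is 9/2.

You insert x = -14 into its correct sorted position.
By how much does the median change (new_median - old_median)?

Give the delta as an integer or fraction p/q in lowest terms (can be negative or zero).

Old median = 9/2
After inserting x = -14: new sorted = [-14, -6, -5, -2, 1, 8, 9, 11, 16]
New median = 1
Delta = 1 - 9/2 = -7/2

Answer: -7/2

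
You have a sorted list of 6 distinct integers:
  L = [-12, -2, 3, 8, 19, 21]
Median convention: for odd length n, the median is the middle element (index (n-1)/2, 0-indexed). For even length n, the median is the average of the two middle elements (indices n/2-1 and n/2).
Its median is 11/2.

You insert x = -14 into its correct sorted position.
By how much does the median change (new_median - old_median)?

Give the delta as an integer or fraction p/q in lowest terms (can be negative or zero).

Answer: -5/2

Derivation:
Old median = 11/2
After inserting x = -14: new sorted = [-14, -12, -2, 3, 8, 19, 21]
New median = 3
Delta = 3 - 11/2 = -5/2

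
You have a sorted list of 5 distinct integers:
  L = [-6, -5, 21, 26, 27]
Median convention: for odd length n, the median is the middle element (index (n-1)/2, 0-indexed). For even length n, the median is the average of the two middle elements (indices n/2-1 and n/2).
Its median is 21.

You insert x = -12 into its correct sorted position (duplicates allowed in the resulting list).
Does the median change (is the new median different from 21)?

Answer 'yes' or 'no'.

Old median = 21
Insert x = -12
New median = 8
Changed? yes

Answer: yes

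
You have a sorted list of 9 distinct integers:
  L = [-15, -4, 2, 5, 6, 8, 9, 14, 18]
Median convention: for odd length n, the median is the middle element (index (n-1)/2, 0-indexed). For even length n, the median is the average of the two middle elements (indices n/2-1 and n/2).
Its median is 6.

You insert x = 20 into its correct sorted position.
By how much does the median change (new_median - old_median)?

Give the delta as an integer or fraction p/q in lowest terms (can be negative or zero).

Old median = 6
After inserting x = 20: new sorted = [-15, -4, 2, 5, 6, 8, 9, 14, 18, 20]
New median = 7
Delta = 7 - 6 = 1

Answer: 1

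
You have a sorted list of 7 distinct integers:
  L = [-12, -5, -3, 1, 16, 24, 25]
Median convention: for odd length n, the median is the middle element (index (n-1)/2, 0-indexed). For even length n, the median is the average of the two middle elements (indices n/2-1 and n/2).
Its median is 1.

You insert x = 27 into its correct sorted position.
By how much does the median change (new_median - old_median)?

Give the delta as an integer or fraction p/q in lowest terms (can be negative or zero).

Old median = 1
After inserting x = 27: new sorted = [-12, -5, -3, 1, 16, 24, 25, 27]
New median = 17/2
Delta = 17/2 - 1 = 15/2

Answer: 15/2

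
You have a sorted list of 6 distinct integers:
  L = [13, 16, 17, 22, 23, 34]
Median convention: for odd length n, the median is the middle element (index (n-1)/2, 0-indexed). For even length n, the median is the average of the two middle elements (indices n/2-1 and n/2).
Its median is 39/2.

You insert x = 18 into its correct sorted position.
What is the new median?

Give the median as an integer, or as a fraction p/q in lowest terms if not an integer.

Old list (sorted, length 6): [13, 16, 17, 22, 23, 34]
Old median = 39/2
Insert x = 18
Old length even (6). Middle pair: indices 2,3 = 17,22.
New length odd (7). New median = single middle element.
x = 18: 3 elements are < x, 3 elements are > x.
New sorted list: [13, 16, 17, 18, 22, 23, 34]
New median = 18

Answer: 18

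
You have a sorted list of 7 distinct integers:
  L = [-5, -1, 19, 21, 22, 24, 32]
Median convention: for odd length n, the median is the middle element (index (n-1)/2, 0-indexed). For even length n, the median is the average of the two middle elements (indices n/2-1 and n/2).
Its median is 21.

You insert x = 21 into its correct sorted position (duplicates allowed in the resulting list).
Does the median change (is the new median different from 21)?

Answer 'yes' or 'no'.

Old median = 21
Insert x = 21
New median = 21
Changed? no

Answer: no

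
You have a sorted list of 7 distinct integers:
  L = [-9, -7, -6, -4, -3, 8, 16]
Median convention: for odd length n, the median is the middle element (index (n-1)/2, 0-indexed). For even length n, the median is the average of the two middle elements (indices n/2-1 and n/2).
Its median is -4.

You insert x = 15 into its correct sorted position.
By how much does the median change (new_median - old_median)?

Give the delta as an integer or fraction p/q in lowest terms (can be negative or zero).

Answer: 1/2

Derivation:
Old median = -4
After inserting x = 15: new sorted = [-9, -7, -6, -4, -3, 8, 15, 16]
New median = -7/2
Delta = -7/2 - -4 = 1/2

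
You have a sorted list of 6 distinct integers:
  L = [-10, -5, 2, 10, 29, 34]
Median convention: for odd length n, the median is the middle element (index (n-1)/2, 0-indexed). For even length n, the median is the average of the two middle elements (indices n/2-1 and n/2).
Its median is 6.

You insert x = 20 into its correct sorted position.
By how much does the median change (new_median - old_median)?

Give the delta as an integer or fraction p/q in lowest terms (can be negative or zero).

Old median = 6
After inserting x = 20: new sorted = [-10, -5, 2, 10, 20, 29, 34]
New median = 10
Delta = 10 - 6 = 4

Answer: 4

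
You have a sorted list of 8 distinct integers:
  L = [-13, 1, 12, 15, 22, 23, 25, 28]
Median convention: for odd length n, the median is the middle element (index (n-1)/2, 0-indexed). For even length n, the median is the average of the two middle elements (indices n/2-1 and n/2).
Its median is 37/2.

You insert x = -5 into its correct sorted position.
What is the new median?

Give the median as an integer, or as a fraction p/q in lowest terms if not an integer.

Answer: 15

Derivation:
Old list (sorted, length 8): [-13, 1, 12, 15, 22, 23, 25, 28]
Old median = 37/2
Insert x = -5
Old length even (8). Middle pair: indices 3,4 = 15,22.
New length odd (9). New median = single middle element.
x = -5: 1 elements are < x, 7 elements are > x.
New sorted list: [-13, -5, 1, 12, 15, 22, 23, 25, 28]
New median = 15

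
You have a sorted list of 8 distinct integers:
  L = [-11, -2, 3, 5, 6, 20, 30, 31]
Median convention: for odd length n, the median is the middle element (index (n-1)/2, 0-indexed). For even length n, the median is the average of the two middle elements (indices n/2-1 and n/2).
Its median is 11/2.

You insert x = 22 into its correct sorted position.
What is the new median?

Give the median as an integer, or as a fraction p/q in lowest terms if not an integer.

Answer: 6

Derivation:
Old list (sorted, length 8): [-11, -2, 3, 5, 6, 20, 30, 31]
Old median = 11/2
Insert x = 22
Old length even (8). Middle pair: indices 3,4 = 5,6.
New length odd (9). New median = single middle element.
x = 22: 6 elements are < x, 2 elements are > x.
New sorted list: [-11, -2, 3, 5, 6, 20, 22, 30, 31]
New median = 6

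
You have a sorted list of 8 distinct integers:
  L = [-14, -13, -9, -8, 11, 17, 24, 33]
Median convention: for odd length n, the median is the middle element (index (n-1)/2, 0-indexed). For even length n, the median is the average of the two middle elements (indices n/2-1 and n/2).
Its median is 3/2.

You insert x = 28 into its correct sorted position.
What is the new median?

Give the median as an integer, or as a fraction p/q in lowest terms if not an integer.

Answer: 11

Derivation:
Old list (sorted, length 8): [-14, -13, -9, -8, 11, 17, 24, 33]
Old median = 3/2
Insert x = 28
Old length even (8). Middle pair: indices 3,4 = -8,11.
New length odd (9). New median = single middle element.
x = 28: 7 elements are < x, 1 elements are > x.
New sorted list: [-14, -13, -9, -8, 11, 17, 24, 28, 33]
New median = 11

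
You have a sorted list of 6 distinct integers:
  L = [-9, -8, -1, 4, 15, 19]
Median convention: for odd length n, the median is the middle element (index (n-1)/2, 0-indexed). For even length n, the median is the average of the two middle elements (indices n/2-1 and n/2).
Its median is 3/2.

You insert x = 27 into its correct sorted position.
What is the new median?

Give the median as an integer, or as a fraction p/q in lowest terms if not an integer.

Answer: 4

Derivation:
Old list (sorted, length 6): [-9, -8, -1, 4, 15, 19]
Old median = 3/2
Insert x = 27
Old length even (6). Middle pair: indices 2,3 = -1,4.
New length odd (7). New median = single middle element.
x = 27: 6 elements are < x, 0 elements are > x.
New sorted list: [-9, -8, -1, 4, 15, 19, 27]
New median = 4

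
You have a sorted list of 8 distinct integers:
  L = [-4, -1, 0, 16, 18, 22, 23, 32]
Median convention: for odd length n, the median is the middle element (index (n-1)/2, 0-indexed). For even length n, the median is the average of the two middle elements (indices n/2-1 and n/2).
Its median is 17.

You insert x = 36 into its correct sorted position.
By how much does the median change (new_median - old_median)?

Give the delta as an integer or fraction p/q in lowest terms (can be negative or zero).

Old median = 17
After inserting x = 36: new sorted = [-4, -1, 0, 16, 18, 22, 23, 32, 36]
New median = 18
Delta = 18 - 17 = 1

Answer: 1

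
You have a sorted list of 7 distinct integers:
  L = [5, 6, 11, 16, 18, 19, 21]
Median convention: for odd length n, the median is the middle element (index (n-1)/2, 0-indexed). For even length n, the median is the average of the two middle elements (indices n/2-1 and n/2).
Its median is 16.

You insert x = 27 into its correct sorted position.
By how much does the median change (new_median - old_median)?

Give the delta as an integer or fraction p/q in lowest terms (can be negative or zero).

Old median = 16
After inserting x = 27: new sorted = [5, 6, 11, 16, 18, 19, 21, 27]
New median = 17
Delta = 17 - 16 = 1

Answer: 1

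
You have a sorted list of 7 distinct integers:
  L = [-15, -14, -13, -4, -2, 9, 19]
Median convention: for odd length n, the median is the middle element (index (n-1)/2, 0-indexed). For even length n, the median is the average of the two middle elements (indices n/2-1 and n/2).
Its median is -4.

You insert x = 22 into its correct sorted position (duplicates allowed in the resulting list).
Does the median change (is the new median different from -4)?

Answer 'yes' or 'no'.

Old median = -4
Insert x = 22
New median = -3
Changed? yes

Answer: yes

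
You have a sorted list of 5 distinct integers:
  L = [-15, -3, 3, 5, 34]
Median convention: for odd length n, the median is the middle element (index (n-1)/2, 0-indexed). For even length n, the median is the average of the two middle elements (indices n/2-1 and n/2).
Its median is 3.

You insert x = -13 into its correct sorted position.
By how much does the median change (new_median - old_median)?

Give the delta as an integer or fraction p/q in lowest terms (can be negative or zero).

Answer: -3

Derivation:
Old median = 3
After inserting x = -13: new sorted = [-15, -13, -3, 3, 5, 34]
New median = 0
Delta = 0 - 3 = -3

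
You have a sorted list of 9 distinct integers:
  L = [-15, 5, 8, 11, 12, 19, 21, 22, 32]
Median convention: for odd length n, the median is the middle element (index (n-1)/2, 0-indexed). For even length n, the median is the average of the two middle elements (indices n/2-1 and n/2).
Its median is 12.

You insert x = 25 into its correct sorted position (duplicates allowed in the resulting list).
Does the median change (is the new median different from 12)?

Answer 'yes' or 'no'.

Answer: yes

Derivation:
Old median = 12
Insert x = 25
New median = 31/2
Changed? yes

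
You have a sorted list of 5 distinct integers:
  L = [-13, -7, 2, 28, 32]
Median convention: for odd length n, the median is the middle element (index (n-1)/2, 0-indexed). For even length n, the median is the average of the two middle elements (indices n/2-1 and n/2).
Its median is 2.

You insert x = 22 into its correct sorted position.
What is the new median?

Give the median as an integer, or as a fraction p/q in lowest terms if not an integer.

Old list (sorted, length 5): [-13, -7, 2, 28, 32]
Old median = 2
Insert x = 22
Old length odd (5). Middle was index 2 = 2.
New length even (6). New median = avg of two middle elements.
x = 22: 3 elements are < x, 2 elements are > x.
New sorted list: [-13, -7, 2, 22, 28, 32]
New median = 12

Answer: 12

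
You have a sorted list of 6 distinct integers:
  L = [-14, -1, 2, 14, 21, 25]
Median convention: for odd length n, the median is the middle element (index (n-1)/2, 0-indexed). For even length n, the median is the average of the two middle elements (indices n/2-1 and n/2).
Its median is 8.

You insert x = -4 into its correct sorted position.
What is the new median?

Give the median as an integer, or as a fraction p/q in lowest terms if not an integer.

Answer: 2

Derivation:
Old list (sorted, length 6): [-14, -1, 2, 14, 21, 25]
Old median = 8
Insert x = -4
Old length even (6). Middle pair: indices 2,3 = 2,14.
New length odd (7). New median = single middle element.
x = -4: 1 elements are < x, 5 elements are > x.
New sorted list: [-14, -4, -1, 2, 14, 21, 25]
New median = 2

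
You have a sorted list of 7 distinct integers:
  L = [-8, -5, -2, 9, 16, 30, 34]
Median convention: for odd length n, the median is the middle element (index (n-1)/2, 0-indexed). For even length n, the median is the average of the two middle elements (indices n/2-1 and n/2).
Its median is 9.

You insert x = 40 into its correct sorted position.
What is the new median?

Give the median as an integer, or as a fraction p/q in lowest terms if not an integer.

Answer: 25/2

Derivation:
Old list (sorted, length 7): [-8, -5, -2, 9, 16, 30, 34]
Old median = 9
Insert x = 40
Old length odd (7). Middle was index 3 = 9.
New length even (8). New median = avg of two middle elements.
x = 40: 7 elements are < x, 0 elements are > x.
New sorted list: [-8, -5, -2, 9, 16, 30, 34, 40]
New median = 25/2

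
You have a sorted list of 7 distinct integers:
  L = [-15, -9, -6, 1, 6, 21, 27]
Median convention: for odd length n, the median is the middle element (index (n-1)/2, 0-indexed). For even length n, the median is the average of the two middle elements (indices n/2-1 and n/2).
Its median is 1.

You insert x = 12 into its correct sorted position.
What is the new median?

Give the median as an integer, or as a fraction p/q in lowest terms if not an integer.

Answer: 7/2

Derivation:
Old list (sorted, length 7): [-15, -9, -6, 1, 6, 21, 27]
Old median = 1
Insert x = 12
Old length odd (7). Middle was index 3 = 1.
New length even (8). New median = avg of two middle elements.
x = 12: 5 elements are < x, 2 elements are > x.
New sorted list: [-15, -9, -6, 1, 6, 12, 21, 27]
New median = 7/2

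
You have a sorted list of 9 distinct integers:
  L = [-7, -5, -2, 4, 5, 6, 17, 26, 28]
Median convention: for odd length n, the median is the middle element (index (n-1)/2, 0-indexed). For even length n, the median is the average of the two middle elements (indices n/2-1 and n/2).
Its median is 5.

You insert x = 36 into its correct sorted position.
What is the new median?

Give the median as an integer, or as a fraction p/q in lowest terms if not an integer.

Answer: 11/2

Derivation:
Old list (sorted, length 9): [-7, -5, -2, 4, 5, 6, 17, 26, 28]
Old median = 5
Insert x = 36
Old length odd (9). Middle was index 4 = 5.
New length even (10). New median = avg of two middle elements.
x = 36: 9 elements are < x, 0 elements are > x.
New sorted list: [-7, -5, -2, 4, 5, 6, 17, 26, 28, 36]
New median = 11/2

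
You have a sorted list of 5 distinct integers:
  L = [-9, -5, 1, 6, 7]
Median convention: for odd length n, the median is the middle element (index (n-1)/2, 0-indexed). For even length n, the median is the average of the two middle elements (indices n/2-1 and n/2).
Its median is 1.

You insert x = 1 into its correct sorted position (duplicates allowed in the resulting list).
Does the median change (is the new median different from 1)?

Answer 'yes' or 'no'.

Old median = 1
Insert x = 1
New median = 1
Changed? no

Answer: no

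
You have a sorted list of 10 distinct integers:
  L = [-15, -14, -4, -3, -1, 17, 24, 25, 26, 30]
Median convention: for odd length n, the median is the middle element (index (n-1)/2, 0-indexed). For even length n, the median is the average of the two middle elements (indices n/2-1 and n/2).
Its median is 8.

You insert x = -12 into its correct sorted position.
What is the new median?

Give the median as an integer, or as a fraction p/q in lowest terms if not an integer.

Answer: -1

Derivation:
Old list (sorted, length 10): [-15, -14, -4, -3, -1, 17, 24, 25, 26, 30]
Old median = 8
Insert x = -12
Old length even (10). Middle pair: indices 4,5 = -1,17.
New length odd (11). New median = single middle element.
x = -12: 2 elements are < x, 8 elements are > x.
New sorted list: [-15, -14, -12, -4, -3, -1, 17, 24, 25, 26, 30]
New median = -1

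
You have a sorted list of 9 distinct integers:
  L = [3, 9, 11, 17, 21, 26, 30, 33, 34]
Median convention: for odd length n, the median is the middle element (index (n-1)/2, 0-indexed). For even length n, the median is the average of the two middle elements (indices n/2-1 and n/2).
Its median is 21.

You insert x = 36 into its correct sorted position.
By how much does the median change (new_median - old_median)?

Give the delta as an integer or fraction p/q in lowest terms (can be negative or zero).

Old median = 21
After inserting x = 36: new sorted = [3, 9, 11, 17, 21, 26, 30, 33, 34, 36]
New median = 47/2
Delta = 47/2 - 21 = 5/2

Answer: 5/2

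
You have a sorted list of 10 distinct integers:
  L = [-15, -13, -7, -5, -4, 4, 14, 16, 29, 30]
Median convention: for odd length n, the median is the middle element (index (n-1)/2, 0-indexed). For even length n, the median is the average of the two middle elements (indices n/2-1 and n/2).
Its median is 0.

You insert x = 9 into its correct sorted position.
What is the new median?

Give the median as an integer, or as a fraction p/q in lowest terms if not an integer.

Answer: 4

Derivation:
Old list (sorted, length 10): [-15, -13, -7, -5, -4, 4, 14, 16, 29, 30]
Old median = 0
Insert x = 9
Old length even (10). Middle pair: indices 4,5 = -4,4.
New length odd (11). New median = single middle element.
x = 9: 6 elements are < x, 4 elements are > x.
New sorted list: [-15, -13, -7, -5, -4, 4, 9, 14, 16, 29, 30]
New median = 4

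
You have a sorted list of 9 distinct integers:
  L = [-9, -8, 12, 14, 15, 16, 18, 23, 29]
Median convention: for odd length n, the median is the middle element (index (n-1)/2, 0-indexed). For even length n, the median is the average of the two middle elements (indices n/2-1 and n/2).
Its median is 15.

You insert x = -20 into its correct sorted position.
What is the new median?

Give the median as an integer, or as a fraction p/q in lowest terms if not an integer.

Old list (sorted, length 9): [-9, -8, 12, 14, 15, 16, 18, 23, 29]
Old median = 15
Insert x = -20
Old length odd (9). Middle was index 4 = 15.
New length even (10). New median = avg of two middle elements.
x = -20: 0 elements are < x, 9 elements are > x.
New sorted list: [-20, -9, -8, 12, 14, 15, 16, 18, 23, 29]
New median = 29/2

Answer: 29/2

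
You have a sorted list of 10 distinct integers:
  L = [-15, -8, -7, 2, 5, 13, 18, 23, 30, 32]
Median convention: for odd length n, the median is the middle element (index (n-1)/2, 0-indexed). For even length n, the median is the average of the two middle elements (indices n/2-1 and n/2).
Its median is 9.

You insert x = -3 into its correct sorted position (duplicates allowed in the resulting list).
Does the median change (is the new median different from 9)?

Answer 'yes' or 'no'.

Answer: yes

Derivation:
Old median = 9
Insert x = -3
New median = 5
Changed? yes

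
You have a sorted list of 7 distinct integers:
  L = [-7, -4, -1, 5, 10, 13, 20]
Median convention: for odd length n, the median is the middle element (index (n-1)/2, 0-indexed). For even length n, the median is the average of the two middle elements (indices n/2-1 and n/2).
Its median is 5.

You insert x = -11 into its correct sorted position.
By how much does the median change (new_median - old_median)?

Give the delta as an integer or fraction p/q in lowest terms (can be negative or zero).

Old median = 5
After inserting x = -11: new sorted = [-11, -7, -4, -1, 5, 10, 13, 20]
New median = 2
Delta = 2 - 5 = -3

Answer: -3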